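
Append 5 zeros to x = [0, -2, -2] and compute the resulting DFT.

Original 3-point DFT: [-4, 2, 2]
Zero-padded 8-point DFT provides frequency interpolation.

DFT_8([x, 0, ...]) = [-4, -1.4142+3.4142i, 2+2i, 1.4142-0.5858i, 0, 1.4142+0.5858i, 2-2i, -1.4142-3.4142i]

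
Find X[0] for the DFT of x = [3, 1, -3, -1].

X[0] = Σ(n=0 to 3) x[n] · ω_4^0 = Σ x[n]
= (3) + (1) + (-3) + (-1)

X[0] = 0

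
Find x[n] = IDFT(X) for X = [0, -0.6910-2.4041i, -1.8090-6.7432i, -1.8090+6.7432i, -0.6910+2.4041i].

x[n] = (1/5) Σ(k=0 to 4) X[k] · e^(2πikn/5)

Computing each x[n]:
x[0] = -1
x[1] = 3
x[2] = -2
x[3] = 2
x[4] = -2

x = [-1, 3, -2, 2, -2]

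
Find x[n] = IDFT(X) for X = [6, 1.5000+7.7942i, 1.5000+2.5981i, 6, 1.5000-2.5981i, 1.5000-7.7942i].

x[n] = (1/6) Σ(k=0 to 5) X[k] · e^(2πikn/6)

Computing each x[n]:
x[0] = 3
x[1] = -3
x[2] = 0
x[3] = 0
x[4] = 3
x[5] = 3

x = [3, -3, 0, 0, 3, 3]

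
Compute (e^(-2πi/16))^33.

Since ω_16^16 = 1, powers reduce modulo 16.
33 mod 16 = 1
So ω_16^33 = ω_16^1 = e^(-2πi·1/16)

ω_16^33 = ω_16^1 = 0.9239-0.3827i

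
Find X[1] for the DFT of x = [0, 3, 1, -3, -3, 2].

X[1] = Σ(n=0 to 5) x[n] · ω_6^(1n) where ω_6 = e^(-2πi/6)
= (0)·ω_6^0 + (3)·ω_6^1 + (1)·ω_6^2 + (-3)·ω_6^3 + (-3)·ω_6^4 + (2)·ω_6^5

X[1] = 6.5000-4.3301i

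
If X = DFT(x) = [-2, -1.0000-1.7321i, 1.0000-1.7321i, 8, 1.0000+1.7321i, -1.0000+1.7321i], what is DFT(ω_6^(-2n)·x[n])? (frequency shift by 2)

Modulation property: DFT(ω_6^(-2n)·x[n]) = X[(k-2) mod 6], so circularly shift X by 2 positions.

X[k-2] = [1.0000+1.7321i, -1.0000+1.7321i, -2, -1.0000-1.7321i, 1.0000-1.7321i, 8]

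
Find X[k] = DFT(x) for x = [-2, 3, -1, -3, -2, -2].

X[k] = Σ(n=0 to 5) x[n] · ω_6^(nk)
where ω_6 = e^(-2πi/6)

Computing each X[k]:
X[0] = -7
X[1] = 3.0000-5.1962i
X[2] = -4.0000-3.4641i
X[3] = -3
X[4] = -4.0000+3.4641i
X[5] = 3.0000+5.1962i

X = [-7, 3.0000-5.1962i, -4.0000-3.4641i, -3, -4.0000+3.4641i, 3.0000+5.1962i]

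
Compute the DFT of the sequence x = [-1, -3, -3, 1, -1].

X[k] = Σ(n=0 to 4) x[n] · ω_5^(nk)
where ω_5 = e^(-2πi/5)

Computing each X[k]:
X[0] = -7
X[1] = -0.6180+4.2533i
X[2] = 1.6180-2.6287i
X[3] = 1.6180+2.6287i
X[4] = -0.6180-4.2533i

X = [-7, -0.6180+4.2533i, 1.6180-2.6287i, 1.6180+2.6287i, -0.6180-4.2533i]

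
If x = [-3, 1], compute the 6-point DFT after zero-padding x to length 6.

Original 2-point DFT: [-2, -4]
Zero-padded 6-point DFT provides frequency interpolation.

DFT_6([x, 0, ...]) = [-2, -2.5000-0.8660i, -3.5000-0.8660i, -4, -3.5000+0.8660i, -2.5000+0.8660i]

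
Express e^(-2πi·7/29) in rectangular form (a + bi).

ω_29^7 = e^(-2πi·7/29)
= cos(-2π·7/29) + i·sin(-2π·7/29)
= cos(-14π/29) + i·sin(-14π/29)

ω_29^7 = cos(-14π/29) + i·sin(-14π/29) = 0.0541-0.9985i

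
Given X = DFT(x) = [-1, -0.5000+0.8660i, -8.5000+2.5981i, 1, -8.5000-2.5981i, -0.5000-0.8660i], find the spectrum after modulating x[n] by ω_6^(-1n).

Modulation property: DFT(ω_6^(-1n)·x[n]) = X[(k-1) mod 6], so circularly shift X by 1 positions.

X[k-1] = [-0.5000-0.8660i, -1, -0.5000+0.8660i, -8.5000+2.5981i, 1, -8.5000-2.5981i]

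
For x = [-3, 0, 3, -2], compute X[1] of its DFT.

X[1] = Σ(n=0 to 3) x[n] · ω_4^(1n) where ω_4 = e^(-2πi/4)
= (-3)·ω_4^0 + (0)·ω_4^1 + (3)·ω_4^2 + (-2)·ω_4^3

X[1] = -6-2i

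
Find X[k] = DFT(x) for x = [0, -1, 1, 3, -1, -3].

X[k] = Σ(n=0 to 5) x[n] · ω_6^(nk)
where ω_6 = e^(-2πi/6)

Computing each X[k]:
X[0] = -1
X[1] = -5.0000-3.4641i
X[2] = 5
X[3] = 1
X[4] = 5
X[5] = -5.0000+3.4641i

X = [-1, -5.0000-3.4641i, 5, 1, 5, -5.0000+3.4641i]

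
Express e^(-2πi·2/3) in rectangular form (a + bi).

ω_3^2 = e^(-2πi·2/3)
= cos(-2π·2/3) + i·sin(-2π·2/3)
= cos(-4π/3) + i·sin(-4π/3)

ω_3^2 = cos(-4π/3) + i·sin(-4π/3) = -0.5000+0.8660i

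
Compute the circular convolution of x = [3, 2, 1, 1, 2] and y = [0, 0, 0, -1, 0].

(x ⊛ y)[n] = Σ(m=0 to 4) x[m] · y[(n-m) mod 5]

Computing each output sample:
(x ⊛ y)[0] = -1
(x ⊛ y)[1] = -1
(x ⊛ y)[2] = -2
(x ⊛ y)[3] = -3
(x ⊛ y)[4] = -2

x ⊛ y = [-1, -1, -2, -3, -2]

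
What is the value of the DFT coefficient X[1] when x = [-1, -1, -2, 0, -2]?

X[1] = Σ(n=0 to 4) x[n] · ω_5^(1n) where ω_5 = e^(-2πi/5)
= (-1)·ω_5^0 + (-1)·ω_5^1 + (-2)·ω_5^2 + (0)·ω_5^3 + (-2)·ω_5^4

X[1] = -0.3090+0.2245i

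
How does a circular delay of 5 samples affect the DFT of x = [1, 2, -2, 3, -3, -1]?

Time shift by 5: X_shifted[k] = ω_6^(5k) · X[k]
Shifted x = [2, -2, 3, -3, -1, 1]

DFT(x[n-5]) = [0, 3.5000-0.8660i, -1.5000+6.0622i, 8, -1.5000-6.0622i, 3.5000+0.8660i]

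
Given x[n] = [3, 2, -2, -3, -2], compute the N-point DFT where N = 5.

X[k] = Σ(n=0 to 4) x[n] · ω_5^(nk)
where ω_5 = e^(-2πi/5)

Computing each X[k]:
X[0] = -2
X[1] = 7.0451-4.3920i
X[2] = 1.4549-1.4001i
X[3] = 1.4549+1.4001i
X[4] = 7.0451+4.3920i

X = [-2, 7.0451-4.3920i, 1.4549-1.4001i, 1.4549+1.4001i, 7.0451+4.3920i]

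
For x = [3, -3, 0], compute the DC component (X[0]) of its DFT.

X[0] = Σ(n=0 to 2) x[n] · ω_3^0 = Σ x[n]
= (3) + (-3) + (0)

X[0] = 0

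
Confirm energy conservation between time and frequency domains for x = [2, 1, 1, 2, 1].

Time domain:
Σ|x[n]|² = |2|² + |1|² + |1|² + |2|² + |1|² = 11.0000

Frequency domain:
(1/5)Σ|X[k]|² = (1/5)(|7|² + |0.1910+0.5878i|² + |1.3090-0.9511i|² + |1.3090+0.9511i|² + |0.1910-0.5878i|²) = (1/5)·55.0000 = 11.0000

Both sides agree, confirming Parseval's theorem.

Σ|x[n]|² = (1/N)Σ|X[k]|² = 11.0000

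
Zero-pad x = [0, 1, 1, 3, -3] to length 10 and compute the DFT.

Original 5-point DFT: [2, -3.8541-2.6287i, 2.8541-4.2533i, 2.8541+4.2533i, -3.8541+2.6287i]
Zero-padded 10-point DFT provides frequency interpolation.

DFT_10([x, 0, ...]) = [2, 2.6180-2.6287i, -3.8541-2.6287i, 0.3820+4.2533i, 2.8541-4.2533i, -6, 2.8541+4.2533i, 0.3820-4.2533i, -3.8541+2.6287i, 2.6180+2.6287i]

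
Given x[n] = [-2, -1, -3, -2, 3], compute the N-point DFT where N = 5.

X[k] = Σ(n=0 to 4) x[n] · ω_5^(nk)
where ω_5 = e^(-2πi/5)

Computing each X[k]:
X[0] = -5
X[1] = 2.6631+4.3920i
X[2] = -5.1631+1.4001i
X[3] = -5.1631-1.4001i
X[4] = 2.6631-4.3920i

X = [-5, 2.6631+4.3920i, -5.1631+1.4001i, -5.1631-1.4001i, 2.6631-4.3920i]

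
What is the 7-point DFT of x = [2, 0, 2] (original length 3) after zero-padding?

Original 3-point DFT: [4, 1.0000+1.7321i, 1.0000-1.7321i]
Zero-padded 7-point DFT provides frequency interpolation.

DFT_7([x, 0, ...]) = [4, 1.5550-1.9499i, 0.1981+0.8678i, 3.2470+1.5637i, 3.2470-1.5637i, 0.1981-0.8678i, 1.5550+1.9499i]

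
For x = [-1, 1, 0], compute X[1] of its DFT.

X[1] = Σ(n=0 to 2) x[n] · ω_3^(1n) where ω_3 = e^(-2πi/3)
= (-1)·ω_3^0 + (1)·ω_3^1 + (0)·ω_3^2

X[1] = -1.5000-0.8660i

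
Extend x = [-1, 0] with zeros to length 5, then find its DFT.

Original 2-point DFT: [-1, -1]
Zero-padded 5-point DFT provides frequency interpolation.

DFT_5([x, 0, ...]) = [-1, -1, -1, -1, -1]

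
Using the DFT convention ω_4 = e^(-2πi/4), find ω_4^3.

ω_4^3 = e^(-2πi·3/4)
= cos(-2π·3/4) + i·sin(-2π·3/4)
= cos(-6π/4) + i·sin(-6π/4)

ω_4^3 = cos(-6π/4) + i·sin(-6π/4) = 1i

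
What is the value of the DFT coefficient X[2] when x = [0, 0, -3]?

X[2] = Σ(n=0 to 2) x[n] · ω_3^(2n) where ω_3 = e^(-2πi/3)
= (0)·ω_3^0 + (0)·ω_3^2 + (-3)·ω_3^4

X[2] = 1.5000+2.5981i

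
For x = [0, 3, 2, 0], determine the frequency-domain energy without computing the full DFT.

Parseval: Σ|x[n]|² = (1/N)Σ|X[k]|², so Σ|X[k]|² = N·Σ|x[n]|² = 4·13.0000

Σ|X[k]|² = N·Σ|x[n]|² = 4·13.0000 = 52.0000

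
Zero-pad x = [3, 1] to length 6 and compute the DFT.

Original 2-point DFT: [4, 2]
Zero-padded 6-point DFT provides frequency interpolation.

DFT_6([x, 0, ...]) = [4, 3.5000-0.8660i, 2.5000-0.8660i, 2, 2.5000+0.8660i, 3.5000+0.8660i]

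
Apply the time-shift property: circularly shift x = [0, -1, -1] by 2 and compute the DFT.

Time shift by 2: X_shifted[k] = ω_3^(2k) · X[k]
Shifted x = [-1, -1, 0]

DFT(x[n-2]) = [-2, -0.5000+0.8660i, -0.5000-0.8660i]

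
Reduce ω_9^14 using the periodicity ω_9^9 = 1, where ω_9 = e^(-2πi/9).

Since ω_9^9 = 1, powers reduce modulo 9.
14 mod 9 = 5
So ω_9^14 = ω_9^5 = e^(-2πi·5/9)

ω_9^14 = ω_9^5 = -0.9397+0.3420i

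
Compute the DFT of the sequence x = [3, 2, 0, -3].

X[k] = Σ(n=0 to 3) x[n] · ω_4^(nk)
where ω_4 = e^(-2πi/4)

Computing each X[k]:
X[0] = 2
X[1] = 3-5i
X[2] = 4
X[3] = 3+5i

X = [2, 3-5i, 4, 3+5i]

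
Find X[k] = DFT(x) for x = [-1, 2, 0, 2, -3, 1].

X[k] = Σ(n=0 to 5) x[n] · ω_6^(nk)
where ω_6 = e^(-2πi/6)

Computing each X[k]:
X[0] = 1
X[1] = -3.4641i
X[2] = 1.0000+1.7321i
X[3] = -9
X[4] = 1.0000-1.7321i
X[5] = 3.4641i

X = [1, -3.4641i, 1.0000+1.7321i, -9, 1.0000-1.7321i, 3.4641i]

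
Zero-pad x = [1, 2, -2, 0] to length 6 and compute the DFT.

Original 4-point DFT: [1, 3-2i, -3, 3+2i]
Zero-padded 6-point DFT provides frequency interpolation.

DFT_6([x, 0, ...]) = [1, 3, 1.0000-3.4641i, -3, 1.0000+3.4641i, 3]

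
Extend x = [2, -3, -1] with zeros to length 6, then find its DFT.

Original 3-point DFT: [-2, 4.0000+1.7321i, 4.0000-1.7321i]
Zero-padded 6-point DFT provides frequency interpolation.

DFT_6([x, 0, ...]) = [-2, 1.0000+3.4641i, 4.0000+1.7321i, 4, 4.0000-1.7321i, 1.0000-3.4641i]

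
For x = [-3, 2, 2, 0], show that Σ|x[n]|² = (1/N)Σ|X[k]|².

Time domain:
Σ|x[n]|² = |-3|² + |2|² + |2|² + |0|² = 17.0000

Frequency domain:
(1/4)Σ|X[k]|² = (1/4)(|1|² + |-5-2i|² + |-3|² + |-5+2i|²) = (1/4)·68.0000 = 17.0000

Both sides agree, confirming Parseval's theorem.

Σ|x[n]|² = (1/N)Σ|X[k]|² = 17.0000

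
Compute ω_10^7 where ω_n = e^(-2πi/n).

ω_10^7 = e^(-2πi·7/10)
= cos(-2π·7/10) + i·sin(-2π·7/10)
= cos(-14π/10) + i·sin(-14π/10)

ω_10^7 = cos(-14π/10) + i·sin(-14π/10) = -0.3090+0.9511i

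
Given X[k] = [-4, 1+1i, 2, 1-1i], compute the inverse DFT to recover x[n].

x[n] = (1/4) Σ(k=0 to 3) X[k] · e^(2πikn/4)

Computing each x[n]:
x[0] = 0
x[1] = -2
x[2] = -1
x[3] = -1

x = [0, -2, -1, -1]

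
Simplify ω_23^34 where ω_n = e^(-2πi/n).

Since ω_23^23 = 1, powers reduce modulo 23.
34 mod 23 = 11
So ω_23^34 = ω_23^11 = e^(-2πi·11/23)

ω_23^34 = ω_23^11 = -0.9907-0.1362i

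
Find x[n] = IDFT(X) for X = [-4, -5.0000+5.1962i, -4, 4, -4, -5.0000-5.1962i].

x[n] = (1/6) Σ(k=0 to 5) X[k] · e^(2πikn/6)

Computing each x[n]:
x[0] = -3
x[1] = -3
x[2] = 0
x[3] = -1
x[4] = 3
x[5] = 0

x = [-3, -3, 0, -1, 3, 0]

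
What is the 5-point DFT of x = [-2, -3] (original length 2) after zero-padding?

Original 2-point DFT: [-5, 1]
Zero-padded 5-point DFT provides frequency interpolation.

DFT_5([x, 0, ...]) = [-5, -2.9271+2.8532i, 0.4271+1.7634i, 0.4271-1.7634i, -2.9271-2.8532i]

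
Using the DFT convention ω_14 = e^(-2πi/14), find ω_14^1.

ω_14^1 = e^(-2πi·1/14)
= cos(-2π·1/14) + i·sin(-2π·1/14)
= cos(-2π/14) + i·sin(-2π/14)

ω_14^1 = cos(-2π/14) + i·sin(-2π/14) = 0.9010-0.4339i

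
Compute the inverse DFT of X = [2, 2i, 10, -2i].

x[n] = (1/4) Σ(k=0 to 3) X[k] · e^(2πikn/4)

Computing each x[n]:
x[0] = 3
x[1] = -3
x[2] = 3
x[3] = -1

x = [3, -3, 3, -1]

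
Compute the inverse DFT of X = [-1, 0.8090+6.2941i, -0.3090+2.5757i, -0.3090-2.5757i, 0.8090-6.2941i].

x[n] = (1/5) Σ(k=0 to 4) X[k] · e^(2πikn/5)

Computing each x[n]:
x[0] = 0
x[1] = -3
x[2] = -1
x[3] = 0
x[4] = 3

x = [0, -3, -1, 0, 3]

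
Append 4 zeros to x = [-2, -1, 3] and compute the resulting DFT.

Original 3-point DFT: [0, -3.0000+3.4641i, -3.0000-3.4641i]
Zero-padded 7-point DFT provides frequency interpolation.

DFT_7([x, 0, ...]) = [0, -3.2911-2.1430i, -4.4804+2.2766i, 0.7714+2.7794i, 0.7714-2.7794i, -4.4804-2.2766i, -3.2911+2.1430i]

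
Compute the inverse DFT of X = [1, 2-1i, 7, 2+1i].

x[n] = (1/4) Σ(k=0 to 3) X[k] · e^(2πikn/4)

Computing each x[n]:
x[0] = 3
x[1] = -1
x[2] = 1
x[3] = -2

x = [3, -1, 1, -2]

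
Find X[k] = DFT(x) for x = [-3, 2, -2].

X[k] = Σ(n=0 to 2) x[n] · ω_3^(nk)
where ω_3 = e^(-2πi/3)

Computing each X[k]:
X[0] = -3
X[1] = -3.0000-3.4641i
X[2] = -3.0000+3.4641i

X = [-3, -3.0000-3.4641i, -3.0000+3.4641i]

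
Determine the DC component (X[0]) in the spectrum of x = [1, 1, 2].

X[0] = Σ(n=0 to 2) x[n] · ω_3^0 = Σ x[n]
= (1) + (1) + (2)

X[0] = 4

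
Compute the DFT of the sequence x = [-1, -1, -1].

X[k] = Σ(n=0 to 2) x[n] · ω_3^(nk)
where ω_3 = e^(-2πi/3)

Computing each X[k]:
X[0] = -3
X[1] = 0
X[2] = 0

X = [-3, 0, 0]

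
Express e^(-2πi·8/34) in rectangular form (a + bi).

ω_34^8 = e^(-2πi·8/34)
= cos(-2π·8/34) + i·sin(-2π·8/34)
= cos(-16π/34) + i·sin(-16π/34)

ω_34^8 = cos(-16π/34) + i·sin(-16π/34) = 0.0923-0.9957i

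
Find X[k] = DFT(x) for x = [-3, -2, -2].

X[k] = Σ(n=0 to 2) x[n] · ω_3^(nk)
where ω_3 = e^(-2πi/3)

Computing each X[k]:
X[0] = -7
X[1] = -1
X[2] = -1

X = [-7, -1, -1]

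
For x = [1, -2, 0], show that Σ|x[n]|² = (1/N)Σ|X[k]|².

Time domain:
Σ|x[n]|² = |1|² + |-2|² + |0|² = 5.0000

Frequency domain:
(1/3)Σ|X[k]|² = (1/3)(|-1|² + |2.0000+1.7321i|² + |2.0000-1.7321i|²) = (1/3)·15.0000 = 5.0000

Both sides agree, confirming Parseval's theorem.

Σ|x[n]|² = (1/N)Σ|X[k]|² = 5.0000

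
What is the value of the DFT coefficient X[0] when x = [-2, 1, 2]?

X[0] = Σ(n=0 to 2) x[n] · ω_3^0 = Σ x[n]
= (-2) + (1) + (2)

X[0] = 1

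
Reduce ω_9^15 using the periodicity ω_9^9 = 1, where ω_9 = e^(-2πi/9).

Since ω_9^9 = 1, powers reduce modulo 9.
15 mod 9 = 6
So ω_9^15 = ω_9^6 = e^(-2πi·6/9)

ω_9^15 = ω_9^6 = -0.5000+0.8660i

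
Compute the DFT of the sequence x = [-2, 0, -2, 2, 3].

X[k] = Σ(n=0 to 4) x[n] · ω_5^(nk)
where ω_5 = e^(-2πi/5)

Computing each X[k]:
X[0] = 1
X[1] = -1.0729+5.2043i
X[2] = -4.4271-2.0409i
X[3] = -4.4271+2.0409i
X[4] = -1.0729-5.2043i

X = [1, -1.0729+5.2043i, -4.4271-2.0409i, -4.4271+2.0409i, -1.0729-5.2043i]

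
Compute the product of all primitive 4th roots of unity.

The primitive 4th roots of unity are ω_4^k for k coprime to 4: k ∈ {1, 3}
Their product equals the constant term of the cyclotomic polynomial Φ_4(x) up to sign.
For n ≥ 3, the product of all primitive nth roots of unity is 1. (For n=1 it is 1; for n=2 it is -1.)

1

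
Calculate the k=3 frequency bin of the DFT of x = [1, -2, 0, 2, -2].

X[3] = Σ(n=0 to 4) x[n] · ω_5^(3n) where ω_5 = e^(-2πi/5)
= (1)·ω_5^0 + (-2)·ω_5^3 + (0)·ω_5^6 + (2)·ω_5^9 + (-2)·ω_5^12

X[3] = 4.8541+1.9021i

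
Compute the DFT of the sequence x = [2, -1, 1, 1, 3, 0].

X[k] = Σ(n=0 to 5) x[n] · ω_6^(nk)
where ω_6 = e^(-2πi/6)

Computing each X[k]:
X[0] = 6
X[1] = -1.5000+2.5981i
X[2] = 1.5000-0.8660i
X[3] = 6
X[4] = 1.5000+0.8660i
X[5] = -1.5000-2.5981i

X = [6, -1.5000+2.5981i, 1.5000-0.8660i, 6, 1.5000+0.8660i, -1.5000-2.5981i]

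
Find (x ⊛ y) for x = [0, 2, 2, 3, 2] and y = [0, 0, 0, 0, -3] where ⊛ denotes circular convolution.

(x ⊛ y)[n] = Σ(m=0 to 4) x[m] · y[(n-m) mod 5]

Computing each output sample:
(x ⊛ y)[0] = -6
(x ⊛ y)[1] = -6
(x ⊛ y)[2] = -9
(x ⊛ y)[3] = -6
(x ⊛ y)[4] = 0

x ⊛ y = [-6, -6, -9, -6, 0]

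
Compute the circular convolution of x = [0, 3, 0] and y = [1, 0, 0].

(x ⊛ y)[n] = Σ(m=0 to 2) x[m] · y[(n-m) mod 3]

Computing each output sample:
(x ⊛ y)[0] = 0
(x ⊛ y)[1] = 3
(x ⊛ y)[2] = 0

x ⊛ y = [0, 3, 0]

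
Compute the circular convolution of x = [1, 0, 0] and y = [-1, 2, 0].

(x ⊛ y)[n] = Σ(m=0 to 2) x[m] · y[(n-m) mod 3]

Computing each output sample:
(x ⊛ y)[0] = -1
(x ⊛ y)[1] = 2
(x ⊛ y)[2] = 0

x ⊛ y = [-1, 2, 0]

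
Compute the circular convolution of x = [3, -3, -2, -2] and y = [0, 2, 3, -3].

(x ⊛ y)[n] = Σ(m=0 to 3) x[m] · y[(n-m) mod 4]

Computing each output sample:
(x ⊛ y)[0] = -1
(x ⊛ y)[1] = 6
(x ⊛ y)[2] = 9
(x ⊛ y)[3] = -22

x ⊛ y = [-1, 6, 9, -22]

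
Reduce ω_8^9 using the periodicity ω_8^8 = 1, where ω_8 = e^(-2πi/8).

Since ω_8^8 = 1, powers reduce modulo 8.
9 mod 8 = 1
So ω_8^9 = ω_8^1 = e^(-2πi·1/8)

ω_8^9 = ω_8^1 = 0.7071-0.7071i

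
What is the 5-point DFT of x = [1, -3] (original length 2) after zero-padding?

Original 2-point DFT: [-2, 4]
Zero-padded 5-point DFT provides frequency interpolation.

DFT_5([x, 0, ...]) = [-2, 0.0729+2.8532i, 3.4271+1.7634i, 3.4271-1.7634i, 0.0729-2.8532i]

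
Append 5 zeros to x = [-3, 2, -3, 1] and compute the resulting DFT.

Original 4-point DFT: [-3, -1i, -9, 1i]
Zero-padded 9-point DFT provides frequency interpolation.

DFT_9([x, 0, ...]) = [-3, -2.4889+0.8028i, -0.3336-0.0775i, -1.5000-4.3301i, -7.6775-3.4784i, -7.6775+3.4784i, -1.5000+4.3301i, -0.3336+0.0775i, -2.4889-0.8028i]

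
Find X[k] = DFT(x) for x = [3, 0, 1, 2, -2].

X[k] = Σ(n=0 to 4) x[n] · ω_5^(nk)
where ω_5 = e^(-2πi/5)

Computing each X[k]:
X[0] = 4
X[1] = -0.0451-1.3143i
X[2] = 5.5451-2.1266i
X[3] = 5.5451+2.1266i
X[4] = -0.0451+1.3143i

X = [4, -0.0451-1.3143i, 5.5451-2.1266i, 5.5451+2.1266i, -0.0451+1.3143i]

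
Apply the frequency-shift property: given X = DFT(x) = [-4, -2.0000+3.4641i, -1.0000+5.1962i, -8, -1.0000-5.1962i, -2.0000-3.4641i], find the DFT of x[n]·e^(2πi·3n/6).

Modulation property: DFT(ω_6^(-3n)·x[n]) = X[(k-3) mod 6], so circularly shift X by 3 positions.

X[k-3] = [-8, -1.0000-5.1962i, -2.0000-3.4641i, -4, -2.0000+3.4641i, -1.0000+5.1962i]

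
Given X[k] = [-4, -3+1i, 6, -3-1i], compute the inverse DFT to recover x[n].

x[n] = (1/4) Σ(k=0 to 3) X[k] · e^(2πikn/4)

Computing each x[n]:
x[0] = -1
x[1] = -3
x[2] = 2
x[3] = -2

x = [-1, -3, 2, -2]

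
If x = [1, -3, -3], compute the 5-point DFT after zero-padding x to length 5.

Original 3-point DFT: [-5, 4, 4]
Zero-padded 5-point DFT provides frequency interpolation.

DFT_5([x, 0, ...]) = [-5, 2.5000+4.6165i, 2.5000-1.0898i, 2.5000+1.0898i, 2.5000-4.6165i]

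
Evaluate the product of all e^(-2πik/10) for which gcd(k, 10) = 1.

The primitive 10th roots of unity are ω_10^k for k coprime to 10: k ∈ {1, 3, 7, 9}
Their product equals the constant term of the cyclotomic polynomial Φ_10(x) up to sign.
For n ≥ 3, the product of all primitive nth roots of unity is 1. (For n=1 it is 1; for n=2 it is -1.)

1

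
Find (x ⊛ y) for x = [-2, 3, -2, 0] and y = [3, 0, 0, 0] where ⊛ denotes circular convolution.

(x ⊛ y)[n] = Σ(m=0 to 3) x[m] · y[(n-m) mod 4]

Computing each output sample:
(x ⊛ y)[0] = -6
(x ⊛ y)[1] = 9
(x ⊛ y)[2] = -6
(x ⊛ y)[3] = 0

x ⊛ y = [-6, 9, -6, 0]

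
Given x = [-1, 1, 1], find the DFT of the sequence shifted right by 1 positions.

Time shift by 1: X_shifted[k] = ω_3^(1k) · X[k]
Shifted x = [1, -1, 1]

DFT(x[n-1]) = [1, 1.0000+1.7321i, 1.0000-1.7321i]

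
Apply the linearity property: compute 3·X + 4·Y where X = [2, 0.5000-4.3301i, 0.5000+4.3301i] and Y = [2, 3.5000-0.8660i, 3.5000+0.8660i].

By linearity: DFT(3x + 4y) = 3·DFT(x) + 4·DFT(y)
= 3·[2, 0.5000-4.3301i, 0.5000+4.3301i] + 4·[2, 3.5000-0.8660i, 3.5000+0.8660i]

Computing element-wise:
Z[0] = 3·(2) + 4·(2) = 14
Z[1] = 3·(0.5000-4.3301i) + 4·(3.5000-0.8660i) = 15.5000-16.4543i
Z[2] = 3·(0.5000+4.3301i) + 4·(3.5000+0.8660i) = 15.5000+16.4543i

DFT(3x + 4y) = 3·X + 4·Y = [14, 15.5000-16.4543i, 15.5000+16.4543i]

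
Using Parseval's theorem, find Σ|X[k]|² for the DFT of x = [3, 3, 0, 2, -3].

Parseval: Σ|x[n]|² = (1/N)Σ|X[k]|², so Σ|X[k]|² = N·Σ|x[n]|² = 5·31.0000

Σ|X[k]|² = N·Σ|x[n]|² = 5·31.0000 = 155.0000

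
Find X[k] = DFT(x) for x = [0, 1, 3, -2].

X[k] = Σ(n=0 to 3) x[n] · ω_4^(nk)
where ω_4 = e^(-2πi/4)

Computing each X[k]:
X[0] = 2
X[1] = -3-3i
X[2] = 4
X[3] = -3+3i

X = [2, -3-3i, 4, -3+3i]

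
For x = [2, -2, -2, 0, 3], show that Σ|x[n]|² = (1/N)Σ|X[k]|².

Time domain:
Σ|x[n]|² = |2|² + |-2|² + |-2|² + |0|² + |3|² = 21.0000

Frequency domain:
(1/5)Σ|X[k]|² = (1/5)(|1|² + |3.9271+5.9309i|² + |0.5729+1.0368i|² + |0.5729-1.0368i|² + |3.9271-5.9309i|²) = (1/5)·105.0000 = 21.0000

Both sides agree, confirming Parseval's theorem.

Σ|x[n]|² = (1/N)Σ|X[k]|² = 21.0000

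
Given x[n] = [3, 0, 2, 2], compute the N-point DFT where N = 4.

X[k] = Σ(n=0 to 3) x[n] · ω_4^(nk)
where ω_4 = e^(-2πi/4)

Computing each X[k]:
X[0] = 7
X[1] = 1+2i
X[2] = 3
X[3] = 1-2i

X = [7, 1+2i, 3, 1-2i]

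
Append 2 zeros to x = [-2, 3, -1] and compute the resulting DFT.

Original 3-point DFT: [0, -3.0000-3.4641i, -3.0000+3.4641i]
Zero-padded 5-point DFT provides frequency interpolation.

DFT_5([x, 0, ...]) = [0, -0.2639-2.2654i, -4.7361-2.7144i, -4.7361+2.7144i, -0.2639+2.2654i]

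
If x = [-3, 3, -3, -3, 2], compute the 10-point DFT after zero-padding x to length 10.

Original 5-point DFT: [-4, 3.3992-0.9511i, -8.8992-0.5878i, -8.8992+0.5878i, 3.3992+0.9511i]
Zero-padded 10-point DFT provides frequency interpolation.

DFT_10([x, 0, ...]) = [-4, -2.1910+2.7674i, 3.3992-0.9511i, -3.3090-8.2820i, -8.8992-0.5878i, -4, -8.8992+0.5878i, -3.3090+8.2820i, 3.3992+0.9511i, -2.1910-2.7674i]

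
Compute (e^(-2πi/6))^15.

Since ω_6^6 = 1, powers reduce modulo 6.
15 mod 6 = 3
So ω_6^15 = ω_6^3 = e^(-2πi·3/6)

ω_6^15 = ω_6^3 = -1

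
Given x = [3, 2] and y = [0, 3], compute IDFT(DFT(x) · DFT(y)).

(x ⊛ y)[n] = Σ(m=0 to 1) x[m] · y[(n-m) mod 2]

Computing each output sample:
(x ⊛ y)[0] = 6
(x ⊛ y)[1] = 9

x ⊛ y = [6, 9]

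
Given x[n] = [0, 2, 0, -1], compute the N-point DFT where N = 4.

X[k] = Σ(n=0 to 3) x[n] · ω_4^(nk)
where ω_4 = e^(-2πi/4)

Computing each X[k]:
X[0] = 1
X[1] = -3i
X[2] = -1
X[3] = 3i

X = [1, -3i, -1, 3i]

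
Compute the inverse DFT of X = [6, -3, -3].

x[n] = (1/3) Σ(k=0 to 2) X[k] · e^(2πikn/3)

Computing each x[n]:
x[0] = 0
x[1] = 3
x[2] = 3

x = [0, 3, 3]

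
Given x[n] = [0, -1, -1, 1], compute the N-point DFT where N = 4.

X[k] = Σ(n=0 to 3) x[n] · ω_4^(nk)
where ω_4 = e^(-2πi/4)

Computing each X[k]:
X[0] = -1
X[1] = 1+2i
X[2] = -1
X[3] = 1-2i

X = [-1, 1+2i, -1, 1-2i]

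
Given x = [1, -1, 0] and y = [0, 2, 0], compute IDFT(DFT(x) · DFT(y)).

(x ⊛ y)[n] = Σ(m=0 to 2) x[m] · y[(n-m) mod 3]

Computing each output sample:
(x ⊛ y)[0] = 0
(x ⊛ y)[1] = 2
(x ⊛ y)[2] = -2

x ⊛ y = [0, 2, -2]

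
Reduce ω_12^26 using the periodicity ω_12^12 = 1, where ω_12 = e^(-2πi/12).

Since ω_12^12 = 1, powers reduce modulo 12.
26 mod 12 = 2
So ω_12^26 = ω_12^2 = e^(-2πi·2/12)

ω_12^26 = ω_12^2 = 0.5000-0.8660i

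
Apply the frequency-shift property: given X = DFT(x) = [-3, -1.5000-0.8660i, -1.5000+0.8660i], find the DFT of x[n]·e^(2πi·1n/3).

Modulation property: DFT(ω_3^(-1n)·x[n]) = X[(k-1) mod 3], so circularly shift X by 1 positions.

X[k-1] = [-1.5000+0.8660i, -3, -1.5000-0.8660i]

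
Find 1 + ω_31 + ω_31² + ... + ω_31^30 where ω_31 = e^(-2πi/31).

Sum of all nth roots of unity equals 0 for n > 1 (geometric series with r ≠ 1).

0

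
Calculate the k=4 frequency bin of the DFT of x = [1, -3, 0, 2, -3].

X[4] = Σ(n=0 to 4) x[n] · ω_5^(4n) where ω_5 = e^(-2πi/5)
= (1)·ω_5^0 + (-3)·ω_5^4 + (0)·ω_5^8 + (2)·ω_5^12 + (-3)·ω_5^16

X[4] = -2.4721-1.1756i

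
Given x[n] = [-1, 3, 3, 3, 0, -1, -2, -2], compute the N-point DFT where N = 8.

X[k] = Σ(n=0 to 7) x[n] · ω_8^(nk)
where ω_8 = e^(-2πi/8)

Computing each X[k]:
X[0] = 3
X[1] = -1.7071-11.3640i
X[2] = -2-1i
X[3] = -0.2929-1.3640i
X[4] = -3
X[5] = -0.2929+1.3640i
X[6] = -2+1i
X[7] = -1.7071+11.3640i

X = [3, -1.7071-11.3640i, -2-1i, -0.2929-1.3640i, -3, -0.2929+1.3640i, -2+1i, -1.7071+11.3640i]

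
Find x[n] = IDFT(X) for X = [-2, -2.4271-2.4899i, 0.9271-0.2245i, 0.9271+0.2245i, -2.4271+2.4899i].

x[n] = (1/5) Σ(k=0 to 4) X[k] · e^(2πikn/5)

Computing each x[n]:
x[0] = -1
x[1] = 0
x[2] = 1
x[3] = 0
x[4] = -2

x = [-1, 0, 1, 0, -2]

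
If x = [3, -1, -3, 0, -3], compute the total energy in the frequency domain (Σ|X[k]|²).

Parseval: Σ|x[n]|² = (1/N)Σ|X[k]|², so Σ|X[k]|² = N·Σ|x[n]|² = 5·28.0000

Σ|X[k]|² = N·Σ|x[n]|² = 5·28.0000 = 140.0000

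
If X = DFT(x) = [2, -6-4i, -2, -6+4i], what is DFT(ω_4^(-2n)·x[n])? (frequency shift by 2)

Modulation property: DFT(ω_4^(-2n)·x[n]) = X[(k-2) mod 4], so circularly shift X by 2 positions.

X[k-2] = [-2, -6+4i, 2, -6-4i]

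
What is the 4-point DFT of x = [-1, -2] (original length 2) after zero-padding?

Original 2-point DFT: [-3, 1]
Zero-padded 4-point DFT provides frequency interpolation.

DFT_4([x, 0, ...]) = [-3, -1+2i, 1, -1-2i]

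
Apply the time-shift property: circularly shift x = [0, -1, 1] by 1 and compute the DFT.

Time shift by 1: X_shifted[k] = ω_3^(1k) · X[k]
Shifted x = [1, 0, -1]

DFT(x[n-1]) = [0, 1.5000-0.8660i, 1.5000+0.8660i]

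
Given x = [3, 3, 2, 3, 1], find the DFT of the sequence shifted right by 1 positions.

Time shift by 1: X_shifted[k] = ω_5^(1k) · X[k]
Shifted x = [1, 3, 3, 2, 3]

DFT(x[n-1]) = [12, -1.1910-0.5878i, -2.3090+0.9511i, -2.3090-0.9511i, -1.1910+0.5878i]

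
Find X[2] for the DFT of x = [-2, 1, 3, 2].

X[2] = Σ(n=0 to 3) x[n] · ω_4^(2n) where ω_4 = e^(-2πi/4)
= (-2)·ω_4^0 + (1)·ω_4^2 + (3)·ω_4^4 + (2)·ω_4^6

X[2] = -2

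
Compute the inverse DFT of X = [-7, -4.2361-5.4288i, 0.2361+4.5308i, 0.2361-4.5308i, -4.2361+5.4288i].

x[n] = (1/5) Σ(k=0 to 4) X[k] · e^(2πikn/5)

Computing each x[n]:
x[0] = -3
x[1] = -1
x[2] = 3
x[3] = -3
x[4] = -3

x = [-3, -1, 3, -3, -3]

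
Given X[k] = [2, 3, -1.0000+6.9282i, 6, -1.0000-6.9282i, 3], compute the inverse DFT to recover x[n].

x[n] = (1/6) Σ(k=0 to 5) X[k] · e^(2πikn/6)

Computing each x[n]:
x[0] = 2
x[1] = -2
x[2] = 3
x[3] = -2
x[4] = -1
x[5] = 2

x = [2, -2, 3, -2, -1, 2]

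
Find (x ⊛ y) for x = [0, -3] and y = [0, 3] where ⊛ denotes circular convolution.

(x ⊛ y)[n] = Σ(m=0 to 1) x[m] · y[(n-m) mod 2]

Computing each output sample:
(x ⊛ y)[0] = -9
(x ⊛ y)[1] = 0

x ⊛ y = [-9, 0]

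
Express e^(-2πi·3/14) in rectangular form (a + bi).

ω_14^3 = e^(-2πi·3/14)
= cos(-2π·3/14) + i·sin(-2π·3/14)
= cos(-6π/14) + i·sin(-6π/14)

ω_14^3 = cos(-6π/14) + i·sin(-6π/14) = 0.2225-0.9749i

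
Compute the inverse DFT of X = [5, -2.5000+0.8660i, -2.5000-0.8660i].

x[n] = (1/3) Σ(k=0 to 2) X[k] · e^(2πikn/3)

Computing each x[n]:
x[0] = 0
x[1] = 2
x[2] = 3

x = [0, 2, 3]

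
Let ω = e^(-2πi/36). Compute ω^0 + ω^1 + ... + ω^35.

Sum of all nth roots of unity equals 0 for n > 1 (geometric series with r ≠ 1).

0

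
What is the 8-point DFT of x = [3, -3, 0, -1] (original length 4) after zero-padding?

Original 4-point DFT: [-1, 3+2i, 7, 3-2i]
Zero-padded 8-point DFT provides frequency interpolation.

DFT_8([x, 0, ...]) = [-1, 1.5858+2.8284i, 3+2i, 4.4142+2.8284i, 7, 4.4142-2.8284i, 3-2i, 1.5858-2.8284i]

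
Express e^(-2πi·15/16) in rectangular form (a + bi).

ω_16^15 = e^(-2πi·15/16)
= cos(-2π·15/16) + i·sin(-2π·15/16)
= cos(-30π/16) + i·sin(-30π/16)

ω_16^15 = cos(-30π/16) + i·sin(-30π/16) = 0.9239+0.3827i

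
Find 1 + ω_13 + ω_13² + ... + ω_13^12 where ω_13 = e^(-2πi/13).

Sum of all nth roots of unity equals 0 for n > 1 (geometric series with r ≠ 1).

0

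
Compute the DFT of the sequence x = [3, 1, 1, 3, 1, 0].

X[k] = Σ(n=0 to 5) x[n] · ω_6^(nk)
where ω_6 = e^(-2πi/6)

Computing each X[k]:
X[0] = 9
X[1] = -0.5000-0.8660i
X[2] = 4.5000-0.8660i
X[3] = 1
X[4] = 4.5000+0.8660i
X[5] = -0.5000+0.8660i

X = [9, -0.5000-0.8660i, 4.5000-0.8660i, 1, 4.5000+0.8660i, -0.5000+0.8660i]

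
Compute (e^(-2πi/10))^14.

Since ω_10^10 = 1, powers reduce modulo 10.
14 mod 10 = 4
So ω_10^14 = ω_10^4 = e^(-2πi·4/10)

ω_10^14 = ω_10^4 = -0.8090-0.5878i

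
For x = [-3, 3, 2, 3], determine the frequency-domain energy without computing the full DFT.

Parseval: Σ|x[n]|² = (1/N)Σ|X[k]|², so Σ|X[k]|² = N·Σ|x[n]|² = 4·31.0000

Σ|X[k]|² = N·Σ|x[n]|² = 4·31.0000 = 124.0000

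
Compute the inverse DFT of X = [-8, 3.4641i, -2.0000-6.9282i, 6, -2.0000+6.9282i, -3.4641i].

x[n] = (1/6) Σ(k=0 to 5) X[k] · e^(2πikn/6)

Computing each x[n]:
x[0] = -1
x[1] = -1
x[2] = -3
x[3] = -3
x[4] = 3
x[5] = -3

x = [-1, -1, -3, -3, 3, -3]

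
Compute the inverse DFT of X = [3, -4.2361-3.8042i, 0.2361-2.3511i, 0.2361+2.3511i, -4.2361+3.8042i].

x[n] = (1/5) Σ(k=0 to 4) X[k] · e^(2πikn/5)

Computing each x[n]:
x[0] = -1
x[1] = 2
x[2] = 2
x[3] = 2
x[4] = -2

x = [-1, 2, 2, 2, -2]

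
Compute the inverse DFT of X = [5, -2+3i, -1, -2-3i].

x[n] = (1/4) Σ(k=0 to 3) X[k] · e^(2πikn/4)

Computing each x[n]:
x[0] = 0
x[1] = 0
x[2] = 2
x[3] = 3

x = [0, 0, 2, 3]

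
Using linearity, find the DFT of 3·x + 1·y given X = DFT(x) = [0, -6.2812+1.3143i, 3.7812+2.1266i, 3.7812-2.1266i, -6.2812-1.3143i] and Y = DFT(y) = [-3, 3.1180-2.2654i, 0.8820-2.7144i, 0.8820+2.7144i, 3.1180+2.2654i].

By linearity: DFT(3x + 1y) = 3·DFT(x) + 1·DFT(y)
= 3·[0, -6.2812+1.3143i, 3.7812+2.1266i, 3.7812-2.1266i, -6.2812-1.3143i] + 1·[-3, 3.1180-2.2654i, 0.8820-2.7144i, 0.8820+2.7144i, 3.1180+2.2654i]

Computing element-wise:
Z[0] = 3·(0) + 1·(-3) = -3
Z[1] = 3·(-6.2812+1.3143i) + 1·(3.1180-2.2654i) = -15.7256+1.6775i
Z[2] = 3·(3.7812+2.1266i) + 1·(0.8820-2.7144i) = 12.2256+3.6654i
Z[3] = 3·(3.7812-2.1266i) + 1·(0.8820+2.7144i) = 12.2256-3.6654i
Z[4] = 3·(-6.2812-1.3143i) + 1·(3.1180+2.2654i) = -15.7256-1.6775i

DFT(3x + 1y) = 3·X + 1·Y = [-3, -15.7256+1.6775i, 12.2256+3.6654i, 12.2256-3.6654i, -15.7256-1.6775i]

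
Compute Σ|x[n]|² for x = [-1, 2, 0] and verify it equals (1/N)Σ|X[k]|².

Time domain:
Σ|x[n]|² = |-1|² + |2|² + |0|² = 5.0000

Frequency domain:
(1/3)Σ|X[k]|² = (1/3)(|1|² + |-2.0000-1.7321i|² + |-2.0000+1.7321i|²) = (1/3)·15.0000 = 5.0000

Both sides agree, confirming Parseval's theorem.

Σ|x[n]|² = (1/N)Σ|X[k]|² = 5.0000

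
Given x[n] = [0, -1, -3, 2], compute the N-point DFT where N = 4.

X[k] = Σ(n=0 to 3) x[n] · ω_4^(nk)
where ω_4 = e^(-2πi/4)

Computing each X[k]:
X[0] = -2
X[1] = 3+3i
X[2] = -4
X[3] = 3-3i

X = [-2, 3+3i, -4, 3-3i]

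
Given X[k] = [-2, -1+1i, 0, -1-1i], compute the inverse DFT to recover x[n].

x[n] = (1/4) Σ(k=0 to 3) X[k] · e^(2πikn/4)

Computing each x[n]:
x[0] = -1
x[1] = -1
x[2] = 0
x[3] = 0

x = [-1, -1, 0, 0]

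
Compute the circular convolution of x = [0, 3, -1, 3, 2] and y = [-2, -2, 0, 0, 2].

(x ⊛ y)[n] = Σ(m=0 to 4) x[m] · y[(n-m) mod 5]

Computing each output sample:
(x ⊛ y)[0] = 2
(x ⊛ y)[1] = -8
(x ⊛ y)[2] = 2
(x ⊛ y)[3] = 0
(x ⊛ y)[4] = -10

x ⊛ y = [2, -8, 2, 0, -10]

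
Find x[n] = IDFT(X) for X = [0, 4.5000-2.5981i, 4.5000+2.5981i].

x[n] = (1/3) Σ(k=0 to 2) X[k] · e^(2πikn/3)

Computing each x[n]:
x[0] = 3
x[1] = 0
x[2] = -3

x = [3, 0, -3]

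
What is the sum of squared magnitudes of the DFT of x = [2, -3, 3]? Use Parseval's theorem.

Parseval: Σ|x[n]|² = (1/N)Σ|X[k]|², so Σ|X[k]|² = N·Σ|x[n]|² = 3·22.0000

Σ|X[k]|² = N·Σ|x[n]|² = 3·22.0000 = 66.0000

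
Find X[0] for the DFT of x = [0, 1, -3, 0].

X[0] = Σ(n=0 to 3) x[n] · ω_4^0 = Σ x[n]
= (0) + (1) + (-3) + (0)

X[0] = -2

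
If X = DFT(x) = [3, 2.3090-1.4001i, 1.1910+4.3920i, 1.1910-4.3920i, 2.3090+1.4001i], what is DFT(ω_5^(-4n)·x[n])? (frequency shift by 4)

Modulation property: DFT(ω_5^(-4n)·x[n]) = X[(k-4) mod 5], so circularly shift X by 4 positions.

X[k-4] = [2.3090-1.4001i, 1.1910+4.3920i, 1.1910-4.3920i, 2.3090+1.4001i, 3]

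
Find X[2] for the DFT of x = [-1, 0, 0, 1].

X[2] = Σ(n=0 to 3) x[n] · ω_4^(2n) where ω_4 = e^(-2πi/4)
= (-1)·ω_4^0 + (0)·ω_4^2 + (0)·ω_4^4 + (1)·ω_4^6

X[2] = -2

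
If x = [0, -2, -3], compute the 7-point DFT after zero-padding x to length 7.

Original 3-point DFT: [-5, 2.5000-0.8660i, 2.5000+0.8660i]
Zero-padded 7-point DFT provides frequency interpolation.

DFT_7([x, 0, ...]) = [-5, -0.5794+4.4884i, 3.1479+0.6482i, -0.0685-1.4777i, -0.0685+1.4777i, 3.1479-0.6482i, -0.5794-4.4884i]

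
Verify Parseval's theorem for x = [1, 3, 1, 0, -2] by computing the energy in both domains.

Time domain:
Σ|x[n]|² = |1|² + |3|² + |1|² + |0|² + |-2|² = 15.0000

Frequency domain:
(1/5)Σ|X[k]|² = (1/5)(|3|² + |0.5000-5.3431i|² + |0.5000-1.9879i|² + |0.5000+1.9879i|² + |0.5000+5.3431i|²) = (1/5)·75.0000 = 15.0000

Both sides agree, confirming Parseval's theorem.

Σ|x[n]|² = (1/N)Σ|X[k]|² = 15.0000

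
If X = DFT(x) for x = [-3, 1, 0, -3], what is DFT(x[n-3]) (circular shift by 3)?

Time shift by 3: X_shifted[k] = ω_4^(3k) · X[k]
Shifted x = [1, 0, -3, -3]

DFT(x[n-3]) = [-5, 4-3i, 1, 4+3i]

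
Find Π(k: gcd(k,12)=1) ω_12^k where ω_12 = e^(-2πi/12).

The primitive 12th roots of unity are ω_12^k for k coprime to 12: k ∈ {1, 5, 7, 11}
Their product equals the constant term of the cyclotomic polynomial Φ_12(x) up to sign.
For n ≥ 3, the product of all primitive nth roots of unity is 1. (For n=1 it is 1; for n=2 it is -1.)

1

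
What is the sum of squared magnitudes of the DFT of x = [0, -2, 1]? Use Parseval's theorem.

Parseval: Σ|x[n]|² = (1/N)Σ|X[k]|², so Σ|X[k]|² = N·Σ|x[n]|² = 3·5.0000

Σ|X[k]|² = N·Σ|x[n]|² = 3·5.0000 = 15.0000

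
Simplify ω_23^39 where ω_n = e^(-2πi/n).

Since ω_23^23 = 1, powers reduce modulo 23.
39 mod 23 = 16
So ω_23^39 = ω_23^16 = e^(-2πi·16/23)

ω_23^39 = ω_23^16 = -0.3349+0.9423i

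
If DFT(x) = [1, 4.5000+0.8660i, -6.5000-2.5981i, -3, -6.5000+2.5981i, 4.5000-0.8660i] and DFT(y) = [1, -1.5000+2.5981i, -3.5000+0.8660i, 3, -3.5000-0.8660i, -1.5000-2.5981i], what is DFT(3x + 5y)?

By linearity: DFT(3x + 5y) = 3·DFT(x) + 5·DFT(y)
= 3·[1, 4.5000+0.8660i, -6.5000-2.5981i, -3, -6.5000+2.5981i, 4.5000-0.8660i] + 5·[1, -1.5000+2.5981i, -3.5000+0.8660i, 3, -3.5000-0.8660i, -1.5000-2.5981i]

Computing element-wise:
Z[0] = 3·(1) + 5·(1) = 8
Z[1] = 3·(4.5000+0.8660i) + 5·(-1.5000+2.5981i) = 6.0000+15.5885i
Z[2] = 3·(-6.5000-2.5981i) + 5·(-3.5000+0.8660i) = -37.0000-3.4643i
Z[3] = 3·(-3) + 5·(3) = 6
Z[4] = 3·(-6.5000+2.5981i) + 5·(-3.5000-0.8660i) = -37.0000+3.4643i
Z[5] = 3·(4.5000-0.8660i) + 5·(-1.5000-2.5981i) = 6.0000-15.5885i

DFT(3x + 5y) = 3·X + 5·Y = [8, 6.0000+15.5885i, -37.0000-3.4643i, 6, -37.0000+3.4643i, 6.0000-15.5885i]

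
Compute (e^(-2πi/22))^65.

Since ω_22^22 = 1, powers reduce modulo 22.
65 mod 22 = 21
So ω_22^65 = ω_22^21 = e^(-2πi·21/22)

ω_22^65 = ω_22^21 = 0.9595+0.2817i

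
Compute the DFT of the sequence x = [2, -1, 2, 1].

X[k] = Σ(n=0 to 3) x[n] · ω_4^(nk)
where ω_4 = e^(-2πi/4)

Computing each X[k]:
X[0] = 4
X[1] = 2i
X[2] = 4
X[3] = -2i

X = [4, 2i, 4, -2i]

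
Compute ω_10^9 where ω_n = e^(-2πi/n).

ω_10^9 = e^(-2πi·9/10)
= cos(-2π·9/10) + i·sin(-2π·9/10)
= cos(-18π/10) + i·sin(-18π/10)

ω_10^9 = cos(-18π/10) + i·sin(-18π/10) = 0.8090+0.5878i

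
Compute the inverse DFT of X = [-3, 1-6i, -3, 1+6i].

x[n] = (1/4) Σ(k=0 to 3) X[k] · e^(2πikn/4)

Computing each x[n]:
x[0] = -1
x[1] = 3
x[2] = -2
x[3] = -3

x = [-1, 3, -2, -3]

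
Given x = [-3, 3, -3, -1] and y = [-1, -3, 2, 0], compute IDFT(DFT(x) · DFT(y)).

(x ⊛ y)[n] = Σ(m=0 to 3) x[m] · y[(n-m) mod 4]

Computing each output sample:
(x ⊛ y)[0] = 0
(x ⊛ y)[1] = 4
(x ⊛ y)[2] = -12
(x ⊛ y)[3] = 16

x ⊛ y = [0, 4, -12, 16]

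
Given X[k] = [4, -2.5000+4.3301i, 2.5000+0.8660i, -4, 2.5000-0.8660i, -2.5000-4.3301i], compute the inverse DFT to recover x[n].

x[n] = (1/6) Σ(k=0 to 5) X[k] · e^(2πikn/6)

Computing each x[n]:
x[0] = 0
x[1] = -1
x[2] = -1
x[3] = 3
x[4] = 1
x[5] = 2

x = [0, -1, -1, 3, 1, 2]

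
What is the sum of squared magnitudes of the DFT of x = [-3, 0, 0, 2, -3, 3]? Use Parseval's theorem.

Parseval: Σ|x[n]|² = (1/N)Σ|X[k]|², so Σ|X[k]|² = N·Σ|x[n]|² = 6·31.0000

Σ|X[k]|² = N·Σ|x[n]|² = 6·31.0000 = 186.0000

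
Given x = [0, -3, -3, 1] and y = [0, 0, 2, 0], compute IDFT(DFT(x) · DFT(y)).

(x ⊛ y)[n] = Σ(m=0 to 3) x[m] · y[(n-m) mod 4]

Computing each output sample:
(x ⊛ y)[0] = -6
(x ⊛ y)[1] = 2
(x ⊛ y)[2] = 0
(x ⊛ y)[3] = -6

x ⊛ y = [-6, 2, 0, -6]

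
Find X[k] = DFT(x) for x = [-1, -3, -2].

X[k] = Σ(n=0 to 2) x[n] · ω_3^(nk)
where ω_3 = e^(-2πi/3)

Computing each X[k]:
X[0] = -6
X[1] = 1.5000+0.8660i
X[2] = 1.5000-0.8660i

X = [-6, 1.5000+0.8660i, 1.5000-0.8660i]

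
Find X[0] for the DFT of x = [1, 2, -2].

X[0] = Σ(n=0 to 2) x[n] · ω_3^0 = Σ x[n]
= (1) + (2) + (-2)

X[0] = 1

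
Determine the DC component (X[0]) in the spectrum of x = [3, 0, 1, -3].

X[0] = Σ(n=0 to 3) x[n] · ω_4^0 = Σ x[n]
= (3) + (0) + (1) + (-3)

X[0] = 1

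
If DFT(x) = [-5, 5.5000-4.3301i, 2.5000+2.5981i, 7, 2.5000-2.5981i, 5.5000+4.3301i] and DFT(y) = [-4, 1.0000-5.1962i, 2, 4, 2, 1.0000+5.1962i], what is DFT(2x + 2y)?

By linearity: DFT(2x + 2y) = 2·DFT(x) + 2·DFT(y)
= 2·[-5, 5.5000-4.3301i, 2.5000+2.5981i, 7, 2.5000-2.5981i, 5.5000+4.3301i] + 2·[-4, 1.0000-5.1962i, 2, 4, 2, 1.0000+5.1962i]

Computing element-wise:
Z[0] = 2·(-5) + 2·(-4) = -18
Z[1] = 2·(5.5000-4.3301i) + 2·(1.0000-5.1962i) = 13.0000-19.0526i
Z[2] = 2·(2.5000+2.5981i) + 2·(2) = 9.0000+5.1962i
Z[3] = 2·(7) + 2·(4) = 22
Z[4] = 2·(2.5000-2.5981i) + 2·(2) = 9.0000-5.1962i
Z[5] = 2·(5.5000+4.3301i) + 2·(1.0000+5.1962i) = 13.0000+19.0526i

DFT(2x + 2y) = 2·X + 2·Y = [-18, 13.0000-19.0526i, 9.0000+5.1962i, 22, 9.0000-5.1962i, 13.0000+19.0526i]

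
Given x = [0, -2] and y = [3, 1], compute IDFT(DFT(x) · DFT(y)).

(x ⊛ y)[n] = Σ(m=0 to 1) x[m] · y[(n-m) mod 2]

Computing each output sample:
(x ⊛ y)[0] = -2
(x ⊛ y)[1] = -6

x ⊛ y = [-2, -6]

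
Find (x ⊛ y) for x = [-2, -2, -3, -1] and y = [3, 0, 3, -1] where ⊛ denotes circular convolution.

(x ⊛ y)[n] = Σ(m=0 to 3) x[m] · y[(n-m) mod 4]

Computing each output sample:
(x ⊛ y)[0] = -13
(x ⊛ y)[1] = -6
(x ⊛ y)[2] = -14
(x ⊛ y)[3] = -7

x ⊛ y = [-13, -6, -14, -7]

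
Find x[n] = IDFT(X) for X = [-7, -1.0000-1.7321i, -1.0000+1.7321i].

x[n] = (1/3) Σ(k=0 to 2) X[k] · e^(2πikn/3)

Computing each x[n]:
x[0] = -3
x[1] = -1
x[2] = -3

x = [-3, -1, -3]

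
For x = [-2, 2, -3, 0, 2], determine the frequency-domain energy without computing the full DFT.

Parseval: Σ|x[n]|² = (1/N)Σ|X[k]|², so Σ|X[k]|² = N·Σ|x[n]|² = 5·21.0000

Σ|X[k]|² = N·Σ|x[n]|² = 5·21.0000 = 105.0000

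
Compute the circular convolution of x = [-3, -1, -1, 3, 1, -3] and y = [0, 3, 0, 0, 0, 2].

(x ⊛ y)[n] = Σ(m=0 to 5) x[m] · y[(n-m) mod 6]

Computing each output sample:
(x ⊛ y)[0] = -11
(x ⊛ y)[1] = -11
(x ⊛ y)[2] = 3
(x ⊛ y)[3] = -1
(x ⊛ y)[4] = 3
(x ⊛ y)[5] = -3

x ⊛ y = [-11, -11, 3, -1, 3, -3]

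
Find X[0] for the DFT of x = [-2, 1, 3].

X[0] = Σ(n=0 to 2) x[n] · ω_3^0 = Σ x[n]
= (-2) + (1) + (3)

X[0] = 2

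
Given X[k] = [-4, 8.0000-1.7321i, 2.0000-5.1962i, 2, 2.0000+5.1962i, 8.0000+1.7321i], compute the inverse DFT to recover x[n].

x[n] = (1/6) Σ(k=0 to 5) X[k] · e^(2πikn/6)

Computing each x[n]:
x[0] = 3
x[1] = 2
x[2] = -3
x[3] = -3
x[4] = -1
x[5] = -2

x = [3, 2, -3, -3, -1, -2]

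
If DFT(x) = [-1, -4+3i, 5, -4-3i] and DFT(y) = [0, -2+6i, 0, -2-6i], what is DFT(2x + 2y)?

By linearity: DFT(2x + 2y) = 2·DFT(x) + 2·DFT(y)
= 2·[-1, -4+3i, 5, -4-3i] + 2·[0, -2+6i, 0, -2-6i]

Computing element-wise:
Z[0] = 2·(-1) + 2·(0) = -2
Z[1] = 2·(-4+3i) + 2·(-2+6i) = -12+18i
Z[2] = 2·(5) + 2·(0) = 10
Z[3] = 2·(-4-3i) + 2·(-2-6i) = -12-18i

DFT(2x + 2y) = 2·X + 2·Y = [-2, -12+18i, 10, -12-18i]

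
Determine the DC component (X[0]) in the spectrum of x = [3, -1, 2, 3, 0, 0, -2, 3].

X[0] = Σ(n=0 to 7) x[n] · ω_8^0 = Σ x[n]
= (3) + (-1) + (2) + (3) + (0) + (0) + (-2) + (3)

X[0] = 8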